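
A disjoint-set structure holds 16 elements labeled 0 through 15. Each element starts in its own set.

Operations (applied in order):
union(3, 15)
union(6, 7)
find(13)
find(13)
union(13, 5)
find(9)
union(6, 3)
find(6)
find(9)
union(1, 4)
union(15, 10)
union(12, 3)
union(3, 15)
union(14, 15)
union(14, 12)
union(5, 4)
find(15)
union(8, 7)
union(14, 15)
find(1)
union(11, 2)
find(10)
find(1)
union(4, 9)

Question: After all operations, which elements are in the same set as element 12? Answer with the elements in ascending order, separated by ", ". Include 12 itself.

Answer: 3, 6, 7, 8, 10, 12, 14, 15

Derivation:
Step 1: union(3, 15) -> merged; set of 3 now {3, 15}
Step 2: union(6, 7) -> merged; set of 6 now {6, 7}
Step 3: find(13) -> no change; set of 13 is {13}
Step 4: find(13) -> no change; set of 13 is {13}
Step 5: union(13, 5) -> merged; set of 13 now {5, 13}
Step 6: find(9) -> no change; set of 9 is {9}
Step 7: union(6, 3) -> merged; set of 6 now {3, 6, 7, 15}
Step 8: find(6) -> no change; set of 6 is {3, 6, 7, 15}
Step 9: find(9) -> no change; set of 9 is {9}
Step 10: union(1, 4) -> merged; set of 1 now {1, 4}
Step 11: union(15, 10) -> merged; set of 15 now {3, 6, 7, 10, 15}
Step 12: union(12, 3) -> merged; set of 12 now {3, 6, 7, 10, 12, 15}
Step 13: union(3, 15) -> already same set; set of 3 now {3, 6, 7, 10, 12, 15}
Step 14: union(14, 15) -> merged; set of 14 now {3, 6, 7, 10, 12, 14, 15}
Step 15: union(14, 12) -> already same set; set of 14 now {3, 6, 7, 10, 12, 14, 15}
Step 16: union(5, 4) -> merged; set of 5 now {1, 4, 5, 13}
Step 17: find(15) -> no change; set of 15 is {3, 6, 7, 10, 12, 14, 15}
Step 18: union(8, 7) -> merged; set of 8 now {3, 6, 7, 8, 10, 12, 14, 15}
Step 19: union(14, 15) -> already same set; set of 14 now {3, 6, 7, 8, 10, 12, 14, 15}
Step 20: find(1) -> no change; set of 1 is {1, 4, 5, 13}
Step 21: union(11, 2) -> merged; set of 11 now {2, 11}
Step 22: find(10) -> no change; set of 10 is {3, 6, 7, 8, 10, 12, 14, 15}
Step 23: find(1) -> no change; set of 1 is {1, 4, 5, 13}
Step 24: union(4, 9) -> merged; set of 4 now {1, 4, 5, 9, 13}
Component of 12: {3, 6, 7, 8, 10, 12, 14, 15}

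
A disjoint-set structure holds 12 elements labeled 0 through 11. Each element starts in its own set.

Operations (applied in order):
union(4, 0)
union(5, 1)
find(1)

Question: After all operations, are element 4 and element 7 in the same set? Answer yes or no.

Step 1: union(4, 0) -> merged; set of 4 now {0, 4}
Step 2: union(5, 1) -> merged; set of 5 now {1, 5}
Step 3: find(1) -> no change; set of 1 is {1, 5}
Set of 4: {0, 4}; 7 is not a member.

Answer: no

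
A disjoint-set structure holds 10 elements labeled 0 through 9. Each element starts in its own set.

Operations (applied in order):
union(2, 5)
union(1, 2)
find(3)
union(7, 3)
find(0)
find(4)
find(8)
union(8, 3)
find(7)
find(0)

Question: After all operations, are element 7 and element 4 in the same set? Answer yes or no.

Step 1: union(2, 5) -> merged; set of 2 now {2, 5}
Step 2: union(1, 2) -> merged; set of 1 now {1, 2, 5}
Step 3: find(3) -> no change; set of 3 is {3}
Step 4: union(7, 3) -> merged; set of 7 now {3, 7}
Step 5: find(0) -> no change; set of 0 is {0}
Step 6: find(4) -> no change; set of 4 is {4}
Step 7: find(8) -> no change; set of 8 is {8}
Step 8: union(8, 3) -> merged; set of 8 now {3, 7, 8}
Step 9: find(7) -> no change; set of 7 is {3, 7, 8}
Step 10: find(0) -> no change; set of 0 is {0}
Set of 7: {3, 7, 8}; 4 is not a member.

Answer: no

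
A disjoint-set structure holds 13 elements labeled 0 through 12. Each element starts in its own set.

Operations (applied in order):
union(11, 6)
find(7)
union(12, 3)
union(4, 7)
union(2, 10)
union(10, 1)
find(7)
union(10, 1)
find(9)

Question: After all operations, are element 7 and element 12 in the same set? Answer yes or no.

Answer: no

Derivation:
Step 1: union(11, 6) -> merged; set of 11 now {6, 11}
Step 2: find(7) -> no change; set of 7 is {7}
Step 3: union(12, 3) -> merged; set of 12 now {3, 12}
Step 4: union(4, 7) -> merged; set of 4 now {4, 7}
Step 5: union(2, 10) -> merged; set of 2 now {2, 10}
Step 6: union(10, 1) -> merged; set of 10 now {1, 2, 10}
Step 7: find(7) -> no change; set of 7 is {4, 7}
Step 8: union(10, 1) -> already same set; set of 10 now {1, 2, 10}
Step 9: find(9) -> no change; set of 9 is {9}
Set of 7: {4, 7}; 12 is not a member.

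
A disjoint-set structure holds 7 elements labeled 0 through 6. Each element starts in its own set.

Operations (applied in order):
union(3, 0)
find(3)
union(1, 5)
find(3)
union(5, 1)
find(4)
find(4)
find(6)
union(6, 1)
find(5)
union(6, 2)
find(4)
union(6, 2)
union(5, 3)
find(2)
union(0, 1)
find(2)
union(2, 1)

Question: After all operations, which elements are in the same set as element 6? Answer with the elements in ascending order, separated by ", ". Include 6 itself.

Step 1: union(3, 0) -> merged; set of 3 now {0, 3}
Step 2: find(3) -> no change; set of 3 is {0, 3}
Step 3: union(1, 5) -> merged; set of 1 now {1, 5}
Step 4: find(3) -> no change; set of 3 is {0, 3}
Step 5: union(5, 1) -> already same set; set of 5 now {1, 5}
Step 6: find(4) -> no change; set of 4 is {4}
Step 7: find(4) -> no change; set of 4 is {4}
Step 8: find(6) -> no change; set of 6 is {6}
Step 9: union(6, 1) -> merged; set of 6 now {1, 5, 6}
Step 10: find(5) -> no change; set of 5 is {1, 5, 6}
Step 11: union(6, 2) -> merged; set of 6 now {1, 2, 5, 6}
Step 12: find(4) -> no change; set of 4 is {4}
Step 13: union(6, 2) -> already same set; set of 6 now {1, 2, 5, 6}
Step 14: union(5, 3) -> merged; set of 5 now {0, 1, 2, 3, 5, 6}
Step 15: find(2) -> no change; set of 2 is {0, 1, 2, 3, 5, 6}
Step 16: union(0, 1) -> already same set; set of 0 now {0, 1, 2, 3, 5, 6}
Step 17: find(2) -> no change; set of 2 is {0, 1, 2, 3, 5, 6}
Step 18: union(2, 1) -> already same set; set of 2 now {0, 1, 2, 3, 5, 6}
Component of 6: {0, 1, 2, 3, 5, 6}

Answer: 0, 1, 2, 3, 5, 6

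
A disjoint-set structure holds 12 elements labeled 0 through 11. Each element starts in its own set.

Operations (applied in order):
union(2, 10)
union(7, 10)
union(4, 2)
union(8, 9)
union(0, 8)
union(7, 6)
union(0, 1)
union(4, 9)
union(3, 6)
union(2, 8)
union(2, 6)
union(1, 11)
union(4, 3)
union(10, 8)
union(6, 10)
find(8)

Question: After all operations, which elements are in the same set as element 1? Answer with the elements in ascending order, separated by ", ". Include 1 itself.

Answer: 0, 1, 2, 3, 4, 6, 7, 8, 9, 10, 11

Derivation:
Step 1: union(2, 10) -> merged; set of 2 now {2, 10}
Step 2: union(7, 10) -> merged; set of 7 now {2, 7, 10}
Step 3: union(4, 2) -> merged; set of 4 now {2, 4, 7, 10}
Step 4: union(8, 9) -> merged; set of 8 now {8, 9}
Step 5: union(0, 8) -> merged; set of 0 now {0, 8, 9}
Step 6: union(7, 6) -> merged; set of 7 now {2, 4, 6, 7, 10}
Step 7: union(0, 1) -> merged; set of 0 now {0, 1, 8, 9}
Step 8: union(4, 9) -> merged; set of 4 now {0, 1, 2, 4, 6, 7, 8, 9, 10}
Step 9: union(3, 6) -> merged; set of 3 now {0, 1, 2, 3, 4, 6, 7, 8, 9, 10}
Step 10: union(2, 8) -> already same set; set of 2 now {0, 1, 2, 3, 4, 6, 7, 8, 9, 10}
Step 11: union(2, 6) -> already same set; set of 2 now {0, 1, 2, 3, 4, 6, 7, 8, 9, 10}
Step 12: union(1, 11) -> merged; set of 1 now {0, 1, 2, 3, 4, 6, 7, 8, 9, 10, 11}
Step 13: union(4, 3) -> already same set; set of 4 now {0, 1, 2, 3, 4, 6, 7, 8, 9, 10, 11}
Step 14: union(10, 8) -> already same set; set of 10 now {0, 1, 2, 3, 4, 6, 7, 8, 9, 10, 11}
Step 15: union(6, 10) -> already same set; set of 6 now {0, 1, 2, 3, 4, 6, 7, 8, 9, 10, 11}
Step 16: find(8) -> no change; set of 8 is {0, 1, 2, 3, 4, 6, 7, 8, 9, 10, 11}
Component of 1: {0, 1, 2, 3, 4, 6, 7, 8, 9, 10, 11}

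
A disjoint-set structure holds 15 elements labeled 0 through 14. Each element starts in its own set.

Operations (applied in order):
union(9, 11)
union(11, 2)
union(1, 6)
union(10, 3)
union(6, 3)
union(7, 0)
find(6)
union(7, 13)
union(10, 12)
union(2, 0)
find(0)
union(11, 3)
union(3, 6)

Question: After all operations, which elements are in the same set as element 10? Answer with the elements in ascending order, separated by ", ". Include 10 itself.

Answer: 0, 1, 2, 3, 6, 7, 9, 10, 11, 12, 13

Derivation:
Step 1: union(9, 11) -> merged; set of 9 now {9, 11}
Step 2: union(11, 2) -> merged; set of 11 now {2, 9, 11}
Step 3: union(1, 6) -> merged; set of 1 now {1, 6}
Step 4: union(10, 3) -> merged; set of 10 now {3, 10}
Step 5: union(6, 3) -> merged; set of 6 now {1, 3, 6, 10}
Step 6: union(7, 0) -> merged; set of 7 now {0, 7}
Step 7: find(6) -> no change; set of 6 is {1, 3, 6, 10}
Step 8: union(7, 13) -> merged; set of 7 now {0, 7, 13}
Step 9: union(10, 12) -> merged; set of 10 now {1, 3, 6, 10, 12}
Step 10: union(2, 0) -> merged; set of 2 now {0, 2, 7, 9, 11, 13}
Step 11: find(0) -> no change; set of 0 is {0, 2, 7, 9, 11, 13}
Step 12: union(11, 3) -> merged; set of 11 now {0, 1, 2, 3, 6, 7, 9, 10, 11, 12, 13}
Step 13: union(3, 6) -> already same set; set of 3 now {0, 1, 2, 3, 6, 7, 9, 10, 11, 12, 13}
Component of 10: {0, 1, 2, 3, 6, 7, 9, 10, 11, 12, 13}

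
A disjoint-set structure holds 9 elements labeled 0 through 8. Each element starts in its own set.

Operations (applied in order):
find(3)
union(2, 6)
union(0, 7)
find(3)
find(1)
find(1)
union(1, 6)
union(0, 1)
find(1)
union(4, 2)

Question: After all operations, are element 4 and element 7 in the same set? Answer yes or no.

Answer: yes

Derivation:
Step 1: find(3) -> no change; set of 3 is {3}
Step 2: union(2, 6) -> merged; set of 2 now {2, 6}
Step 3: union(0, 7) -> merged; set of 0 now {0, 7}
Step 4: find(3) -> no change; set of 3 is {3}
Step 5: find(1) -> no change; set of 1 is {1}
Step 6: find(1) -> no change; set of 1 is {1}
Step 7: union(1, 6) -> merged; set of 1 now {1, 2, 6}
Step 8: union(0, 1) -> merged; set of 0 now {0, 1, 2, 6, 7}
Step 9: find(1) -> no change; set of 1 is {0, 1, 2, 6, 7}
Step 10: union(4, 2) -> merged; set of 4 now {0, 1, 2, 4, 6, 7}
Set of 4: {0, 1, 2, 4, 6, 7}; 7 is a member.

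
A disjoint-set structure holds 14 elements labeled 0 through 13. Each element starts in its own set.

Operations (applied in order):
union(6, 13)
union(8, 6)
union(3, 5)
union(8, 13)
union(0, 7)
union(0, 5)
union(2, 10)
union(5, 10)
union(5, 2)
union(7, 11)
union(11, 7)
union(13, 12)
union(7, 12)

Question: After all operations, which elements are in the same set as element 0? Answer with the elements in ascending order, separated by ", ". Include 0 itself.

Answer: 0, 2, 3, 5, 6, 7, 8, 10, 11, 12, 13

Derivation:
Step 1: union(6, 13) -> merged; set of 6 now {6, 13}
Step 2: union(8, 6) -> merged; set of 8 now {6, 8, 13}
Step 3: union(3, 5) -> merged; set of 3 now {3, 5}
Step 4: union(8, 13) -> already same set; set of 8 now {6, 8, 13}
Step 5: union(0, 7) -> merged; set of 0 now {0, 7}
Step 6: union(0, 5) -> merged; set of 0 now {0, 3, 5, 7}
Step 7: union(2, 10) -> merged; set of 2 now {2, 10}
Step 8: union(5, 10) -> merged; set of 5 now {0, 2, 3, 5, 7, 10}
Step 9: union(5, 2) -> already same set; set of 5 now {0, 2, 3, 5, 7, 10}
Step 10: union(7, 11) -> merged; set of 7 now {0, 2, 3, 5, 7, 10, 11}
Step 11: union(11, 7) -> already same set; set of 11 now {0, 2, 3, 5, 7, 10, 11}
Step 12: union(13, 12) -> merged; set of 13 now {6, 8, 12, 13}
Step 13: union(7, 12) -> merged; set of 7 now {0, 2, 3, 5, 6, 7, 8, 10, 11, 12, 13}
Component of 0: {0, 2, 3, 5, 6, 7, 8, 10, 11, 12, 13}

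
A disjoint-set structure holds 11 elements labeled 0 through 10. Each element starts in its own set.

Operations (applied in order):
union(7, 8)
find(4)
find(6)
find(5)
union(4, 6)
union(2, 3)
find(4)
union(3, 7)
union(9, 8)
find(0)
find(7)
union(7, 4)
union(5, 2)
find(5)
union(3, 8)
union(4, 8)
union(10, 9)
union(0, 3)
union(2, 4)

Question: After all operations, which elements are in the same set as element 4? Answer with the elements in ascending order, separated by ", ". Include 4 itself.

Answer: 0, 2, 3, 4, 5, 6, 7, 8, 9, 10

Derivation:
Step 1: union(7, 8) -> merged; set of 7 now {7, 8}
Step 2: find(4) -> no change; set of 4 is {4}
Step 3: find(6) -> no change; set of 6 is {6}
Step 4: find(5) -> no change; set of 5 is {5}
Step 5: union(4, 6) -> merged; set of 4 now {4, 6}
Step 6: union(2, 3) -> merged; set of 2 now {2, 3}
Step 7: find(4) -> no change; set of 4 is {4, 6}
Step 8: union(3, 7) -> merged; set of 3 now {2, 3, 7, 8}
Step 9: union(9, 8) -> merged; set of 9 now {2, 3, 7, 8, 9}
Step 10: find(0) -> no change; set of 0 is {0}
Step 11: find(7) -> no change; set of 7 is {2, 3, 7, 8, 9}
Step 12: union(7, 4) -> merged; set of 7 now {2, 3, 4, 6, 7, 8, 9}
Step 13: union(5, 2) -> merged; set of 5 now {2, 3, 4, 5, 6, 7, 8, 9}
Step 14: find(5) -> no change; set of 5 is {2, 3, 4, 5, 6, 7, 8, 9}
Step 15: union(3, 8) -> already same set; set of 3 now {2, 3, 4, 5, 6, 7, 8, 9}
Step 16: union(4, 8) -> already same set; set of 4 now {2, 3, 4, 5, 6, 7, 8, 9}
Step 17: union(10, 9) -> merged; set of 10 now {2, 3, 4, 5, 6, 7, 8, 9, 10}
Step 18: union(0, 3) -> merged; set of 0 now {0, 2, 3, 4, 5, 6, 7, 8, 9, 10}
Step 19: union(2, 4) -> already same set; set of 2 now {0, 2, 3, 4, 5, 6, 7, 8, 9, 10}
Component of 4: {0, 2, 3, 4, 5, 6, 7, 8, 9, 10}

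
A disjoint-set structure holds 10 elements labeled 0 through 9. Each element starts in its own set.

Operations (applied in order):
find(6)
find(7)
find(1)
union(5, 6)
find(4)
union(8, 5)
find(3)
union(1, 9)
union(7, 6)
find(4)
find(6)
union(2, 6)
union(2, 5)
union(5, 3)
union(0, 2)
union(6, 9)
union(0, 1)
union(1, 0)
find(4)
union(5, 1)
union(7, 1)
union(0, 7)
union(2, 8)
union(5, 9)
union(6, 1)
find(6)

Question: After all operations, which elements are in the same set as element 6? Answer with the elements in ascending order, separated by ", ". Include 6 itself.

Step 1: find(6) -> no change; set of 6 is {6}
Step 2: find(7) -> no change; set of 7 is {7}
Step 3: find(1) -> no change; set of 1 is {1}
Step 4: union(5, 6) -> merged; set of 5 now {5, 6}
Step 5: find(4) -> no change; set of 4 is {4}
Step 6: union(8, 5) -> merged; set of 8 now {5, 6, 8}
Step 7: find(3) -> no change; set of 3 is {3}
Step 8: union(1, 9) -> merged; set of 1 now {1, 9}
Step 9: union(7, 6) -> merged; set of 7 now {5, 6, 7, 8}
Step 10: find(4) -> no change; set of 4 is {4}
Step 11: find(6) -> no change; set of 6 is {5, 6, 7, 8}
Step 12: union(2, 6) -> merged; set of 2 now {2, 5, 6, 7, 8}
Step 13: union(2, 5) -> already same set; set of 2 now {2, 5, 6, 7, 8}
Step 14: union(5, 3) -> merged; set of 5 now {2, 3, 5, 6, 7, 8}
Step 15: union(0, 2) -> merged; set of 0 now {0, 2, 3, 5, 6, 7, 8}
Step 16: union(6, 9) -> merged; set of 6 now {0, 1, 2, 3, 5, 6, 7, 8, 9}
Step 17: union(0, 1) -> already same set; set of 0 now {0, 1, 2, 3, 5, 6, 7, 8, 9}
Step 18: union(1, 0) -> already same set; set of 1 now {0, 1, 2, 3, 5, 6, 7, 8, 9}
Step 19: find(4) -> no change; set of 4 is {4}
Step 20: union(5, 1) -> already same set; set of 5 now {0, 1, 2, 3, 5, 6, 7, 8, 9}
Step 21: union(7, 1) -> already same set; set of 7 now {0, 1, 2, 3, 5, 6, 7, 8, 9}
Step 22: union(0, 7) -> already same set; set of 0 now {0, 1, 2, 3, 5, 6, 7, 8, 9}
Step 23: union(2, 8) -> already same set; set of 2 now {0, 1, 2, 3, 5, 6, 7, 8, 9}
Step 24: union(5, 9) -> already same set; set of 5 now {0, 1, 2, 3, 5, 6, 7, 8, 9}
Step 25: union(6, 1) -> already same set; set of 6 now {0, 1, 2, 3, 5, 6, 7, 8, 9}
Step 26: find(6) -> no change; set of 6 is {0, 1, 2, 3, 5, 6, 7, 8, 9}
Component of 6: {0, 1, 2, 3, 5, 6, 7, 8, 9}

Answer: 0, 1, 2, 3, 5, 6, 7, 8, 9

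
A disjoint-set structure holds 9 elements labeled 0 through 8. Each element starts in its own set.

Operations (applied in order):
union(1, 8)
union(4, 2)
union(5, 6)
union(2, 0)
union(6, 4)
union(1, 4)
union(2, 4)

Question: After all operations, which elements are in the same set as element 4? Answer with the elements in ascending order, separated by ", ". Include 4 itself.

Step 1: union(1, 8) -> merged; set of 1 now {1, 8}
Step 2: union(4, 2) -> merged; set of 4 now {2, 4}
Step 3: union(5, 6) -> merged; set of 5 now {5, 6}
Step 4: union(2, 0) -> merged; set of 2 now {0, 2, 4}
Step 5: union(6, 4) -> merged; set of 6 now {0, 2, 4, 5, 6}
Step 6: union(1, 4) -> merged; set of 1 now {0, 1, 2, 4, 5, 6, 8}
Step 7: union(2, 4) -> already same set; set of 2 now {0, 1, 2, 4, 5, 6, 8}
Component of 4: {0, 1, 2, 4, 5, 6, 8}

Answer: 0, 1, 2, 4, 5, 6, 8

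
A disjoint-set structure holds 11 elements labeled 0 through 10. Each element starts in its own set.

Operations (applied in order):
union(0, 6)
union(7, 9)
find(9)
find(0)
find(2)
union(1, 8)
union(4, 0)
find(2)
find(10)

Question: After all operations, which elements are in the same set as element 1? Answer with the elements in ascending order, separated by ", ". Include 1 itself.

Answer: 1, 8

Derivation:
Step 1: union(0, 6) -> merged; set of 0 now {0, 6}
Step 2: union(7, 9) -> merged; set of 7 now {7, 9}
Step 3: find(9) -> no change; set of 9 is {7, 9}
Step 4: find(0) -> no change; set of 0 is {0, 6}
Step 5: find(2) -> no change; set of 2 is {2}
Step 6: union(1, 8) -> merged; set of 1 now {1, 8}
Step 7: union(4, 0) -> merged; set of 4 now {0, 4, 6}
Step 8: find(2) -> no change; set of 2 is {2}
Step 9: find(10) -> no change; set of 10 is {10}
Component of 1: {1, 8}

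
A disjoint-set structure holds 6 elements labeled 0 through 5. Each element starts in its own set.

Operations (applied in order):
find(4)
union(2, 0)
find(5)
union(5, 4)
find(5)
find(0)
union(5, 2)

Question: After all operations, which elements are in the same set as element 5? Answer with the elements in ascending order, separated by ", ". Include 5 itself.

Step 1: find(4) -> no change; set of 4 is {4}
Step 2: union(2, 0) -> merged; set of 2 now {0, 2}
Step 3: find(5) -> no change; set of 5 is {5}
Step 4: union(5, 4) -> merged; set of 5 now {4, 5}
Step 5: find(5) -> no change; set of 5 is {4, 5}
Step 6: find(0) -> no change; set of 0 is {0, 2}
Step 7: union(5, 2) -> merged; set of 5 now {0, 2, 4, 5}
Component of 5: {0, 2, 4, 5}

Answer: 0, 2, 4, 5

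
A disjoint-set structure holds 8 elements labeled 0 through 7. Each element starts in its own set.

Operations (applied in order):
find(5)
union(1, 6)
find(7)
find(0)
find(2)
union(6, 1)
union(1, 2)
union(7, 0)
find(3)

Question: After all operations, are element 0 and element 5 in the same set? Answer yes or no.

Step 1: find(5) -> no change; set of 5 is {5}
Step 2: union(1, 6) -> merged; set of 1 now {1, 6}
Step 3: find(7) -> no change; set of 7 is {7}
Step 4: find(0) -> no change; set of 0 is {0}
Step 5: find(2) -> no change; set of 2 is {2}
Step 6: union(6, 1) -> already same set; set of 6 now {1, 6}
Step 7: union(1, 2) -> merged; set of 1 now {1, 2, 6}
Step 8: union(7, 0) -> merged; set of 7 now {0, 7}
Step 9: find(3) -> no change; set of 3 is {3}
Set of 0: {0, 7}; 5 is not a member.

Answer: no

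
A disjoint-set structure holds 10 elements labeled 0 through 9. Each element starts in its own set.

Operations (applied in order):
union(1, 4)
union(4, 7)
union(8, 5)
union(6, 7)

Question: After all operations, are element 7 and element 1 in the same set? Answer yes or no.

Answer: yes

Derivation:
Step 1: union(1, 4) -> merged; set of 1 now {1, 4}
Step 2: union(4, 7) -> merged; set of 4 now {1, 4, 7}
Step 3: union(8, 5) -> merged; set of 8 now {5, 8}
Step 4: union(6, 7) -> merged; set of 6 now {1, 4, 6, 7}
Set of 7: {1, 4, 6, 7}; 1 is a member.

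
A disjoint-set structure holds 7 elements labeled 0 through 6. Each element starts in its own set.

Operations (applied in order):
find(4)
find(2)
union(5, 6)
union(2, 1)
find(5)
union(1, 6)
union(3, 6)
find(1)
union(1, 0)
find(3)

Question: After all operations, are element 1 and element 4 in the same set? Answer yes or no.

Answer: no

Derivation:
Step 1: find(4) -> no change; set of 4 is {4}
Step 2: find(2) -> no change; set of 2 is {2}
Step 3: union(5, 6) -> merged; set of 5 now {5, 6}
Step 4: union(2, 1) -> merged; set of 2 now {1, 2}
Step 5: find(5) -> no change; set of 5 is {5, 6}
Step 6: union(1, 6) -> merged; set of 1 now {1, 2, 5, 6}
Step 7: union(3, 6) -> merged; set of 3 now {1, 2, 3, 5, 6}
Step 8: find(1) -> no change; set of 1 is {1, 2, 3, 5, 6}
Step 9: union(1, 0) -> merged; set of 1 now {0, 1, 2, 3, 5, 6}
Step 10: find(3) -> no change; set of 3 is {0, 1, 2, 3, 5, 6}
Set of 1: {0, 1, 2, 3, 5, 6}; 4 is not a member.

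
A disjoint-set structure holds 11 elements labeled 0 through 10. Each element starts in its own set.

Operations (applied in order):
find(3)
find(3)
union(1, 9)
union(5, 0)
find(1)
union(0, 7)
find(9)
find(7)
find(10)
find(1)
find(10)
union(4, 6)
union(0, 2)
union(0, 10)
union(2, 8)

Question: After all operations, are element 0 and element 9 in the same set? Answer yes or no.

Step 1: find(3) -> no change; set of 3 is {3}
Step 2: find(3) -> no change; set of 3 is {3}
Step 3: union(1, 9) -> merged; set of 1 now {1, 9}
Step 4: union(5, 0) -> merged; set of 5 now {0, 5}
Step 5: find(1) -> no change; set of 1 is {1, 9}
Step 6: union(0, 7) -> merged; set of 0 now {0, 5, 7}
Step 7: find(9) -> no change; set of 9 is {1, 9}
Step 8: find(7) -> no change; set of 7 is {0, 5, 7}
Step 9: find(10) -> no change; set of 10 is {10}
Step 10: find(1) -> no change; set of 1 is {1, 9}
Step 11: find(10) -> no change; set of 10 is {10}
Step 12: union(4, 6) -> merged; set of 4 now {4, 6}
Step 13: union(0, 2) -> merged; set of 0 now {0, 2, 5, 7}
Step 14: union(0, 10) -> merged; set of 0 now {0, 2, 5, 7, 10}
Step 15: union(2, 8) -> merged; set of 2 now {0, 2, 5, 7, 8, 10}
Set of 0: {0, 2, 5, 7, 8, 10}; 9 is not a member.

Answer: no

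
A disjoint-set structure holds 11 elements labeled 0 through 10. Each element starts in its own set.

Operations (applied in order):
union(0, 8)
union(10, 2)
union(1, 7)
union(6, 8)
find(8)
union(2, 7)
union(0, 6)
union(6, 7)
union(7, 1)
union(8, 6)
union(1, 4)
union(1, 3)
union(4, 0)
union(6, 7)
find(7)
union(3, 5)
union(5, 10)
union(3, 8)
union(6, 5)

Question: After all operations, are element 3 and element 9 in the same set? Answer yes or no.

Step 1: union(0, 8) -> merged; set of 0 now {0, 8}
Step 2: union(10, 2) -> merged; set of 10 now {2, 10}
Step 3: union(1, 7) -> merged; set of 1 now {1, 7}
Step 4: union(6, 8) -> merged; set of 6 now {0, 6, 8}
Step 5: find(8) -> no change; set of 8 is {0, 6, 8}
Step 6: union(2, 7) -> merged; set of 2 now {1, 2, 7, 10}
Step 7: union(0, 6) -> already same set; set of 0 now {0, 6, 8}
Step 8: union(6, 7) -> merged; set of 6 now {0, 1, 2, 6, 7, 8, 10}
Step 9: union(7, 1) -> already same set; set of 7 now {0, 1, 2, 6, 7, 8, 10}
Step 10: union(8, 6) -> already same set; set of 8 now {0, 1, 2, 6, 7, 8, 10}
Step 11: union(1, 4) -> merged; set of 1 now {0, 1, 2, 4, 6, 7, 8, 10}
Step 12: union(1, 3) -> merged; set of 1 now {0, 1, 2, 3, 4, 6, 7, 8, 10}
Step 13: union(4, 0) -> already same set; set of 4 now {0, 1, 2, 3, 4, 6, 7, 8, 10}
Step 14: union(6, 7) -> already same set; set of 6 now {0, 1, 2, 3, 4, 6, 7, 8, 10}
Step 15: find(7) -> no change; set of 7 is {0, 1, 2, 3, 4, 6, 7, 8, 10}
Step 16: union(3, 5) -> merged; set of 3 now {0, 1, 2, 3, 4, 5, 6, 7, 8, 10}
Step 17: union(5, 10) -> already same set; set of 5 now {0, 1, 2, 3, 4, 5, 6, 7, 8, 10}
Step 18: union(3, 8) -> already same set; set of 3 now {0, 1, 2, 3, 4, 5, 6, 7, 8, 10}
Step 19: union(6, 5) -> already same set; set of 6 now {0, 1, 2, 3, 4, 5, 6, 7, 8, 10}
Set of 3: {0, 1, 2, 3, 4, 5, 6, 7, 8, 10}; 9 is not a member.

Answer: no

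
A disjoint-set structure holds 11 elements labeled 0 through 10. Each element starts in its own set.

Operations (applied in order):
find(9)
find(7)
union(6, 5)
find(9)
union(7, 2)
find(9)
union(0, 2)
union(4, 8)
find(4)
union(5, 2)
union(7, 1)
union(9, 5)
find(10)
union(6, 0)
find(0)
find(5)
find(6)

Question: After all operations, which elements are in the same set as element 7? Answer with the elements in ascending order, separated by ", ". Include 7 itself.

Answer: 0, 1, 2, 5, 6, 7, 9

Derivation:
Step 1: find(9) -> no change; set of 9 is {9}
Step 2: find(7) -> no change; set of 7 is {7}
Step 3: union(6, 5) -> merged; set of 6 now {5, 6}
Step 4: find(9) -> no change; set of 9 is {9}
Step 5: union(7, 2) -> merged; set of 7 now {2, 7}
Step 6: find(9) -> no change; set of 9 is {9}
Step 7: union(0, 2) -> merged; set of 0 now {0, 2, 7}
Step 8: union(4, 8) -> merged; set of 4 now {4, 8}
Step 9: find(4) -> no change; set of 4 is {4, 8}
Step 10: union(5, 2) -> merged; set of 5 now {0, 2, 5, 6, 7}
Step 11: union(7, 1) -> merged; set of 7 now {0, 1, 2, 5, 6, 7}
Step 12: union(9, 5) -> merged; set of 9 now {0, 1, 2, 5, 6, 7, 9}
Step 13: find(10) -> no change; set of 10 is {10}
Step 14: union(6, 0) -> already same set; set of 6 now {0, 1, 2, 5, 6, 7, 9}
Step 15: find(0) -> no change; set of 0 is {0, 1, 2, 5, 6, 7, 9}
Step 16: find(5) -> no change; set of 5 is {0, 1, 2, 5, 6, 7, 9}
Step 17: find(6) -> no change; set of 6 is {0, 1, 2, 5, 6, 7, 9}
Component of 7: {0, 1, 2, 5, 6, 7, 9}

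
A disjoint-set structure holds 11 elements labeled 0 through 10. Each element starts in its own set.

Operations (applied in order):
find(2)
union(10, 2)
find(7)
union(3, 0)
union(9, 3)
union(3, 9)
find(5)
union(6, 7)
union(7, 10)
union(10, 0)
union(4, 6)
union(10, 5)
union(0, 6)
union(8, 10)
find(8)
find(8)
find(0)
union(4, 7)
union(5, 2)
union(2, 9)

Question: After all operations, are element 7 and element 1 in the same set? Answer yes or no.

Answer: no

Derivation:
Step 1: find(2) -> no change; set of 2 is {2}
Step 2: union(10, 2) -> merged; set of 10 now {2, 10}
Step 3: find(7) -> no change; set of 7 is {7}
Step 4: union(3, 0) -> merged; set of 3 now {0, 3}
Step 5: union(9, 3) -> merged; set of 9 now {0, 3, 9}
Step 6: union(3, 9) -> already same set; set of 3 now {0, 3, 9}
Step 7: find(5) -> no change; set of 5 is {5}
Step 8: union(6, 7) -> merged; set of 6 now {6, 7}
Step 9: union(7, 10) -> merged; set of 7 now {2, 6, 7, 10}
Step 10: union(10, 0) -> merged; set of 10 now {0, 2, 3, 6, 7, 9, 10}
Step 11: union(4, 6) -> merged; set of 4 now {0, 2, 3, 4, 6, 7, 9, 10}
Step 12: union(10, 5) -> merged; set of 10 now {0, 2, 3, 4, 5, 6, 7, 9, 10}
Step 13: union(0, 6) -> already same set; set of 0 now {0, 2, 3, 4, 5, 6, 7, 9, 10}
Step 14: union(8, 10) -> merged; set of 8 now {0, 2, 3, 4, 5, 6, 7, 8, 9, 10}
Step 15: find(8) -> no change; set of 8 is {0, 2, 3, 4, 5, 6, 7, 8, 9, 10}
Step 16: find(8) -> no change; set of 8 is {0, 2, 3, 4, 5, 6, 7, 8, 9, 10}
Step 17: find(0) -> no change; set of 0 is {0, 2, 3, 4, 5, 6, 7, 8, 9, 10}
Step 18: union(4, 7) -> already same set; set of 4 now {0, 2, 3, 4, 5, 6, 7, 8, 9, 10}
Step 19: union(5, 2) -> already same set; set of 5 now {0, 2, 3, 4, 5, 6, 7, 8, 9, 10}
Step 20: union(2, 9) -> already same set; set of 2 now {0, 2, 3, 4, 5, 6, 7, 8, 9, 10}
Set of 7: {0, 2, 3, 4, 5, 6, 7, 8, 9, 10}; 1 is not a member.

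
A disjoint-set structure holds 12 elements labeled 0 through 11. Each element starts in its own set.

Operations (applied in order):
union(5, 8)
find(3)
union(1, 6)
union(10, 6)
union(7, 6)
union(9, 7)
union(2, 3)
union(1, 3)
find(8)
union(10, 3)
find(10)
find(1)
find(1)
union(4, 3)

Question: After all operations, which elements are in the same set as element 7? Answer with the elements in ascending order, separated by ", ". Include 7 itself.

Answer: 1, 2, 3, 4, 6, 7, 9, 10

Derivation:
Step 1: union(5, 8) -> merged; set of 5 now {5, 8}
Step 2: find(3) -> no change; set of 3 is {3}
Step 3: union(1, 6) -> merged; set of 1 now {1, 6}
Step 4: union(10, 6) -> merged; set of 10 now {1, 6, 10}
Step 5: union(7, 6) -> merged; set of 7 now {1, 6, 7, 10}
Step 6: union(9, 7) -> merged; set of 9 now {1, 6, 7, 9, 10}
Step 7: union(2, 3) -> merged; set of 2 now {2, 3}
Step 8: union(1, 3) -> merged; set of 1 now {1, 2, 3, 6, 7, 9, 10}
Step 9: find(8) -> no change; set of 8 is {5, 8}
Step 10: union(10, 3) -> already same set; set of 10 now {1, 2, 3, 6, 7, 9, 10}
Step 11: find(10) -> no change; set of 10 is {1, 2, 3, 6, 7, 9, 10}
Step 12: find(1) -> no change; set of 1 is {1, 2, 3, 6, 7, 9, 10}
Step 13: find(1) -> no change; set of 1 is {1, 2, 3, 6, 7, 9, 10}
Step 14: union(4, 3) -> merged; set of 4 now {1, 2, 3, 4, 6, 7, 9, 10}
Component of 7: {1, 2, 3, 4, 6, 7, 9, 10}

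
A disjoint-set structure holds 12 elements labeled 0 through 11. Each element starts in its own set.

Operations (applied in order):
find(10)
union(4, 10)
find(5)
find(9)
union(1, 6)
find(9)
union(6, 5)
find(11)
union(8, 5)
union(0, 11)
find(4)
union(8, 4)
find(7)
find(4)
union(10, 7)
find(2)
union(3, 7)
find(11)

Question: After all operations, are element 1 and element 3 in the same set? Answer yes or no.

Answer: yes

Derivation:
Step 1: find(10) -> no change; set of 10 is {10}
Step 2: union(4, 10) -> merged; set of 4 now {4, 10}
Step 3: find(5) -> no change; set of 5 is {5}
Step 4: find(9) -> no change; set of 9 is {9}
Step 5: union(1, 6) -> merged; set of 1 now {1, 6}
Step 6: find(9) -> no change; set of 9 is {9}
Step 7: union(6, 5) -> merged; set of 6 now {1, 5, 6}
Step 8: find(11) -> no change; set of 11 is {11}
Step 9: union(8, 5) -> merged; set of 8 now {1, 5, 6, 8}
Step 10: union(0, 11) -> merged; set of 0 now {0, 11}
Step 11: find(4) -> no change; set of 4 is {4, 10}
Step 12: union(8, 4) -> merged; set of 8 now {1, 4, 5, 6, 8, 10}
Step 13: find(7) -> no change; set of 7 is {7}
Step 14: find(4) -> no change; set of 4 is {1, 4, 5, 6, 8, 10}
Step 15: union(10, 7) -> merged; set of 10 now {1, 4, 5, 6, 7, 8, 10}
Step 16: find(2) -> no change; set of 2 is {2}
Step 17: union(3, 7) -> merged; set of 3 now {1, 3, 4, 5, 6, 7, 8, 10}
Step 18: find(11) -> no change; set of 11 is {0, 11}
Set of 1: {1, 3, 4, 5, 6, 7, 8, 10}; 3 is a member.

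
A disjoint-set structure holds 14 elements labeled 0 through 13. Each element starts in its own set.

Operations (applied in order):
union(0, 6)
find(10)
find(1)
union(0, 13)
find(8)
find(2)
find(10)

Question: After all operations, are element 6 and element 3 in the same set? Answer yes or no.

Step 1: union(0, 6) -> merged; set of 0 now {0, 6}
Step 2: find(10) -> no change; set of 10 is {10}
Step 3: find(1) -> no change; set of 1 is {1}
Step 4: union(0, 13) -> merged; set of 0 now {0, 6, 13}
Step 5: find(8) -> no change; set of 8 is {8}
Step 6: find(2) -> no change; set of 2 is {2}
Step 7: find(10) -> no change; set of 10 is {10}
Set of 6: {0, 6, 13}; 3 is not a member.

Answer: no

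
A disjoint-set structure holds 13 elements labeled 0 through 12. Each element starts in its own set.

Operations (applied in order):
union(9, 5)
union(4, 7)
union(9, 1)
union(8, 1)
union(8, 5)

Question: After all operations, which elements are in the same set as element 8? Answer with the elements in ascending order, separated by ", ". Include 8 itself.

Step 1: union(9, 5) -> merged; set of 9 now {5, 9}
Step 2: union(4, 7) -> merged; set of 4 now {4, 7}
Step 3: union(9, 1) -> merged; set of 9 now {1, 5, 9}
Step 4: union(8, 1) -> merged; set of 8 now {1, 5, 8, 9}
Step 5: union(8, 5) -> already same set; set of 8 now {1, 5, 8, 9}
Component of 8: {1, 5, 8, 9}

Answer: 1, 5, 8, 9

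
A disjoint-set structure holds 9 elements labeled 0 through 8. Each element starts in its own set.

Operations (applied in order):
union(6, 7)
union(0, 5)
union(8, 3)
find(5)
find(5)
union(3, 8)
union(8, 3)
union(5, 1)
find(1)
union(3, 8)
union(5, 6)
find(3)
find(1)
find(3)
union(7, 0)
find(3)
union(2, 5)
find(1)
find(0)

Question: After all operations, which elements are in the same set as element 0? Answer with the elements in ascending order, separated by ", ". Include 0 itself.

Answer: 0, 1, 2, 5, 6, 7

Derivation:
Step 1: union(6, 7) -> merged; set of 6 now {6, 7}
Step 2: union(0, 5) -> merged; set of 0 now {0, 5}
Step 3: union(8, 3) -> merged; set of 8 now {3, 8}
Step 4: find(5) -> no change; set of 5 is {0, 5}
Step 5: find(5) -> no change; set of 5 is {0, 5}
Step 6: union(3, 8) -> already same set; set of 3 now {3, 8}
Step 7: union(8, 3) -> already same set; set of 8 now {3, 8}
Step 8: union(5, 1) -> merged; set of 5 now {0, 1, 5}
Step 9: find(1) -> no change; set of 1 is {0, 1, 5}
Step 10: union(3, 8) -> already same set; set of 3 now {3, 8}
Step 11: union(5, 6) -> merged; set of 5 now {0, 1, 5, 6, 7}
Step 12: find(3) -> no change; set of 3 is {3, 8}
Step 13: find(1) -> no change; set of 1 is {0, 1, 5, 6, 7}
Step 14: find(3) -> no change; set of 3 is {3, 8}
Step 15: union(7, 0) -> already same set; set of 7 now {0, 1, 5, 6, 7}
Step 16: find(3) -> no change; set of 3 is {3, 8}
Step 17: union(2, 5) -> merged; set of 2 now {0, 1, 2, 5, 6, 7}
Step 18: find(1) -> no change; set of 1 is {0, 1, 2, 5, 6, 7}
Step 19: find(0) -> no change; set of 0 is {0, 1, 2, 5, 6, 7}
Component of 0: {0, 1, 2, 5, 6, 7}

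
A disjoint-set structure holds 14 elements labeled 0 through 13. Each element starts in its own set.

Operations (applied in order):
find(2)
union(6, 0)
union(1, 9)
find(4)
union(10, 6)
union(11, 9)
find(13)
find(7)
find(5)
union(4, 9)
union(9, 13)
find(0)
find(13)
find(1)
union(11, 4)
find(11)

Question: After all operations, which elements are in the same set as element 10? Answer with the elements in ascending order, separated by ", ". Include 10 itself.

Answer: 0, 6, 10

Derivation:
Step 1: find(2) -> no change; set of 2 is {2}
Step 2: union(6, 0) -> merged; set of 6 now {0, 6}
Step 3: union(1, 9) -> merged; set of 1 now {1, 9}
Step 4: find(4) -> no change; set of 4 is {4}
Step 5: union(10, 6) -> merged; set of 10 now {0, 6, 10}
Step 6: union(11, 9) -> merged; set of 11 now {1, 9, 11}
Step 7: find(13) -> no change; set of 13 is {13}
Step 8: find(7) -> no change; set of 7 is {7}
Step 9: find(5) -> no change; set of 5 is {5}
Step 10: union(4, 9) -> merged; set of 4 now {1, 4, 9, 11}
Step 11: union(9, 13) -> merged; set of 9 now {1, 4, 9, 11, 13}
Step 12: find(0) -> no change; set of 0 is {0, 6, 10}
Step 13: find(13) -> no change; set of 13 is {1, 4, 9, 11, 13}
Step 14: find(1) -> no change; set of 1 is {1, 4, 9, 11, 13}
Step 15: union(11, 4) -> already same set; set of 11 now {1, 4, 9, 11, 13}
Step 16: find(11) -> no change; set of 11 is {1, 4, 9, 11, 13}
Component of 10: {0, 6, 10}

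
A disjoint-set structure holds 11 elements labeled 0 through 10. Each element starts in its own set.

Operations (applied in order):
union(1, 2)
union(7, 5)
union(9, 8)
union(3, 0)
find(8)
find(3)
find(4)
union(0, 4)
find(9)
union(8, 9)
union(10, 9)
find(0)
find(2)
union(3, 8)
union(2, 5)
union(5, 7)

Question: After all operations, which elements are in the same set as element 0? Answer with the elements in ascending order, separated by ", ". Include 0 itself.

Step 1: union(1, 2) -> merged; set of 1 now {1, 2}
Step 2: union(7, 5) -> merged; set of 7 now {5, 7}
Step 3: union(9, 8) -> merged; set of 9 now {8, 9}
Step 4: union(3, 0) -> merged; set of 3 now {0, 3}
Step 5: find(8) -> no change; set of 8 is {8, 9}
Step 6: find(3) -> no change; set of 3 is {0, 3}
Step 7: find(4) -> no change; set of 4 is {4}
Step 8: union(0, 4) -> merged; set of 0 now {0, 3, 4}
Step 9: find(9) -> no change; set of 9 is {8, 9}
Step 10: union(8, 9) -> already same set; set of 8 now {8, 9}
Step 11: union(10, 9) -> merged; set of 10 now {8, 9, 10}
Step 12: find(0) -> no change; set of 0 is {0, 3, 4}
Step 13: find(2) -> no change; set of 2 is {1, 2}
Step 14: union(3, 8) -> merged; set of 3 now {0, 3, 4, 8, 9, 10}
Step 15: union(2, 5) -> merged; set of 2 now {1, 2, 5, 7}
Step 16: union(5, 7) -> already same set; set of 5 now {1, 2, 5, 7}
Component of 0: {0, 3, 4, 8, 9, 10}

Answer: 0, 3, 4, 8, 9, 10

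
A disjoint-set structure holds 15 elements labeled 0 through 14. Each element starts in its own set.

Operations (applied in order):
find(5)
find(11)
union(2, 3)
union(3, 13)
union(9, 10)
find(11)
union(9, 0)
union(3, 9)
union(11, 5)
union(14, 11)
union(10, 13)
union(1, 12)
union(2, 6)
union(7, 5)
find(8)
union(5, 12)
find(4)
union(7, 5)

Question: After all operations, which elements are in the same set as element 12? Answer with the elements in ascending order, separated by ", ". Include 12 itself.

Step 1: find(5) -> no change; set of 5 is {5}
Step 2: find(11) -> no change; set of 11 is {11}
Step 3: union(2, 3) -> merged; set of 2 now {2, 3}
Step 4: union(3, 13) -> merged; set of 3 now {2, 3, 13}
Step 5: union(9, 10) -> merged; set of 9 now {9, 10}
Step 6: find(11) -> no change; set of 11 is {11}
Step 7: union(9, 0) -> merged; set of 9 now {0, 9, 10}
Step 8: union(3, 9) -> merged; set of 3 now {0, 2, 3, 9, 10, 13}
Step 9: union(11, 5) -> merged; set of 11 now {5, 11}
Step 10: union(14, 11) -> merged; set of 14 now {5, 11, 14}
Step 11: union(10, 13) -> already same set; set of 10 now {0, 2, 3, 9, 10, 13}
Step 12: union(1, 12) -> merged; set of 1 now {1, 12}
Step 13: union(2, 6) -> merged; set of 2 now {0, 2, 3, 6, 9, 10, 13}
Step 14: union(7, 5) -> merged; set of 7 now {5, 7, 11, 14}
Step 15: find(8) -> no change; set of 8 is {8}
Step 16: union(5, 12) -> merged; set of 5 now {1, 5, 7, 11, 12, 14}
Step 17: find(4) -> no change; set of 4 is {4}
Step 18: union(7, 5) -> already same set; set of 7 now {1, 5, 7, 11, 12, 14}
Component of 12: {1, 5, 7, 11, 12, 14}

Answer: 1, 5, 7, 11, 12, 14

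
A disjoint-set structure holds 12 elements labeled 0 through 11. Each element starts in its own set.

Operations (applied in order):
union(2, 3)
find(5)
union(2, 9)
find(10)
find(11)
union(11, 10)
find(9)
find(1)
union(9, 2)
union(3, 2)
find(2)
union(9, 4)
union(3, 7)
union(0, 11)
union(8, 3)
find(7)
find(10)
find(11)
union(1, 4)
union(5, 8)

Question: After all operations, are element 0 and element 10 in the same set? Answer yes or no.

Answer: yes

Derivation:
Step 1: union(2, 3) -> merged; set of 2 now {2, 3}
Step 2: find(5) -> no change; set of 5 is {5}
Step 3: union(2, 9) -> merged; set of 2 now {2, 3, 9}
Step 4: find(10) -> no change; set of 10 is {10}
Step 5: find(11) -> no change; set of 11 is {11}
Step 6: union(11, 10) -> merged; set of 11 now {10, 11}
Step 7: find(9) -> no change; set of 9 is {2, 3, 9}
Step 8: find(1) -> no change; set of 1 is {1}
Step 9: union(9, 2) -> already same set; set of 9 now {2, 3, 9}
Step 10: union(3, 2) -> already same set; set of 3 now {2, 3, 9}
Step 11: find(2) -> no change; set of 2 is {2, 3, 9}
Step 12: union(9, 4) -> merged; set of 9 now {2, 3, 4, 9}
Step 13: union(3, 7) -> merged; set of 3 now {2, 3, 4, 7, 9}
Step 14: union(0, 11) -> merged; set of 0 now {0, 10, 11}
Step 15: union(8, 3) -> merged; set of 8 now {2, 3, 4, 7, 8, 9}
Step 16: find(7) -> no change; set of 7 is {2, 3, 4, 7, 8, 9}
Step 17: find(10) -> no change; set of 10 is {0, 10, 11}
Step 18: find(11) -> no change; set of 11 is {0, 10, 11}
Step 19: union(1, 4) -> merged; set of 1 now {1, 2, 3, 4, 7, 8, 9}
Step 20: union(5, 8) -> merged; set of 5 now {1, 2, 3, 4, 5, 7, 8, 9}
Set of 0: {0, 10, 11}; 10 is a member.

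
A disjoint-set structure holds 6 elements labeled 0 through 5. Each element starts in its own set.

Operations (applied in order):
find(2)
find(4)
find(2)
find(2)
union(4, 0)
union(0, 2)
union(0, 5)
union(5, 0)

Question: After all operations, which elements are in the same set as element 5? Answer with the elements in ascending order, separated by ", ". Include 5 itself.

Answer: 0, 2, 4, 5

Derivation:
Step 1: find(2) -> no change; set of 2 is {2}
Step 2: find(4) -> no change; set of 4 is {4}
Step 3: find(2) -> no change; set of 2 is {2}
Step 4: find(2) -> no change; set of 2 is {2}
Step 5: union(4, 0) -> merged; set of 4 now {0, 4}
Step 6: union(0, 2) -> merged; set of 0 now {0, 2, 4}
Step 7: union(0, 5) -> merged; set of 0 now {0, 2, 4, 5}
Step 8: union(5, 0) -> already same set; set of 5 now {0, 2, 4, 5}
Component of 5: {0, 2, 4, 5}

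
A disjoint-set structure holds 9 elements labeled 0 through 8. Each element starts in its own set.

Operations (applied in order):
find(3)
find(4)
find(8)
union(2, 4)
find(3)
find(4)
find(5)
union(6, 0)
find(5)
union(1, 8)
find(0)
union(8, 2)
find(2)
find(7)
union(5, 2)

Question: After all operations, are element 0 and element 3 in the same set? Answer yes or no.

Answer: no

Derivation:
Step 1: find(3) -> no change; set of 3 is {3}
Step 2: find(4) -> no change; set of 4 is {4}
Step 3: find(8) -> no change; set of 8 is {8}
Step 4: union(2, 4) -> merged; set of 2 now {2, 4}
Step 5: find(3) -> no change; set of 3 is {3}
Step 6: find(4) -> no change; set of 4 is {2, 4}
Step 7: find(5) -> no change; set of 5 is {5}
Step 8: union(6, 0) -> merged; set of 6 now {0, 6}
Step 9: find(5) -> no change; set of 5 is {5}
Step 10: union(1, 8) -> merged; set of 1 now {1, 8}
Step 11: find(0) -> no change; set of 0 is {0, 6}
Step 12: union(8, 2) -> merged; set of 8 now {1, 2, 4, 8}
Step 13: find(2) -> no change; set of 2 is {1, 2, 4, 8}
Step 14: find(7) -> no change; set of 7 is {7}
Step 15: union(5, 2) -> merged; set of 5 now {1, 2, 4, 5, 8}
Set of 0: {0, 6}; 3 is not a member.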